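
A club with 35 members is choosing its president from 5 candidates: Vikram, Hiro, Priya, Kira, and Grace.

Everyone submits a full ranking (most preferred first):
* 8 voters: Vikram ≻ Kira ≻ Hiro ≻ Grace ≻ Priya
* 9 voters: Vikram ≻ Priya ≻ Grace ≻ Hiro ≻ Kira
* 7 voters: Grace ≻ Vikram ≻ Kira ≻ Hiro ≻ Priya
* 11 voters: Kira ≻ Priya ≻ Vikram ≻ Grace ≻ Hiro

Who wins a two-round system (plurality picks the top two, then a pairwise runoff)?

Vikram

Round 1 first-place votes: Vikram 17, Hiro 0, Priya 0, Kira 11, Grace 7. Vikram and Kira advance.
Runoff: Vikram is ranked above Kira on 24 ballots, Kira above Vikram on 11.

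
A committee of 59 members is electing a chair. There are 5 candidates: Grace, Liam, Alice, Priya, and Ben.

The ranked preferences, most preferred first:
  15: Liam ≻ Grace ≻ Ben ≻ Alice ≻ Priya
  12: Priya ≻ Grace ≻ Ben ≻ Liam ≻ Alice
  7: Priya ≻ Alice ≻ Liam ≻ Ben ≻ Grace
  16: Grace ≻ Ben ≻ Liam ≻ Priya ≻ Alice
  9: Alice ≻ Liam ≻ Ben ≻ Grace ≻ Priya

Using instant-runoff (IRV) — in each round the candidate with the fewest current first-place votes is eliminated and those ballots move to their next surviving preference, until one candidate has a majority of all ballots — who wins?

Round 1: Grace 16, Liam 15, Alice 9, Priya 19, Ben 0. Ben eliminated.
Round 2: Grace 16, Liam 15, Alice 9, Priya 19. Alice eliminated.
Round 3: Grace 16, Liam 24, Priya 19. Grace eliminated.
Round 4: Liam 40, Priya 19. Liam has a majority (≥30).

Liam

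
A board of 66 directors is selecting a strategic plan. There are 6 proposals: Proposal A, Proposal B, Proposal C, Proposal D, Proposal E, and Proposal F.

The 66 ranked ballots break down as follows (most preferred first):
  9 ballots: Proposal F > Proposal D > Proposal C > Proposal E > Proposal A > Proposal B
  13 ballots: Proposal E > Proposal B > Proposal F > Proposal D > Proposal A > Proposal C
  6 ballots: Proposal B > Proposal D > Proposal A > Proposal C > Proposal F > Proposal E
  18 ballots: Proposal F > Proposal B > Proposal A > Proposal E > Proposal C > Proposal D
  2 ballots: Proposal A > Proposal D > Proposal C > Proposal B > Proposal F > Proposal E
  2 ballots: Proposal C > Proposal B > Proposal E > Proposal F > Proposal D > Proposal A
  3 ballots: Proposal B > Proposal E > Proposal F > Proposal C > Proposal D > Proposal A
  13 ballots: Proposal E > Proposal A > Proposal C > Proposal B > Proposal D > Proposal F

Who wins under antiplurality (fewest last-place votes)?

Last-place votes: Proposal A 5, Proposal B 9, Proposal C 13, Proposal D 18, Proposal E 8, Proposal F 13.

Proposal A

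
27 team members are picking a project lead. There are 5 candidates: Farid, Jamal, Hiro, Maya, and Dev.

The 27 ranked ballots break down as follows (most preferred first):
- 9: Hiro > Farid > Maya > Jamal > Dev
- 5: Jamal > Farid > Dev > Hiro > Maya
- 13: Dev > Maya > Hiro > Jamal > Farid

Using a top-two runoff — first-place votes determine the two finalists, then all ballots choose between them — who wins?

Round 1 first-place votes: Farid 0, Jamal 5, Hiro 9, Maya 0, Dev 13. Dev and Hiro advance.
Runoff: Dev is ranked above Hiro on 18 ballots, Hiro above Dev on 9.

Dev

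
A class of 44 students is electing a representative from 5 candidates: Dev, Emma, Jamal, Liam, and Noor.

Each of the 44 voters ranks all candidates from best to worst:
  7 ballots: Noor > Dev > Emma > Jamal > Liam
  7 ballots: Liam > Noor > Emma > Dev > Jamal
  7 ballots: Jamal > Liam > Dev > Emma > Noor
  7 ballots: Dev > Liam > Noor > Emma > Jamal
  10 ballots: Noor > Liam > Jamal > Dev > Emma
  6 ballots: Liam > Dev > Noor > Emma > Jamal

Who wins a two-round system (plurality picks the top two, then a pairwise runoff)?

Round 1 first-place votes: Dev 7, Emma 0, Jamal 7, Liam 13, Noor 17. Noor and Liam advance.
Runoff: Noor is ranked above Liam on 17 ballots, Liam above Noor on 27.

Liam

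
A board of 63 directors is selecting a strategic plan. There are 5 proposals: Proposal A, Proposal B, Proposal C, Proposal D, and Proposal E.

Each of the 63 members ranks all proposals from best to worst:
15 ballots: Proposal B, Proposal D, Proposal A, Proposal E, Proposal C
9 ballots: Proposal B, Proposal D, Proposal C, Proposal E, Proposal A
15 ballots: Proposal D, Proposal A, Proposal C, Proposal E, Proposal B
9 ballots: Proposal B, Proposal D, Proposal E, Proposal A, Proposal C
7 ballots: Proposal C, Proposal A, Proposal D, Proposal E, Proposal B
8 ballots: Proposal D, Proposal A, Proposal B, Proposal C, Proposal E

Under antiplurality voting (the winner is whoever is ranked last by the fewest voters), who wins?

Last-place votes: Proposal A 9, Proposal B 22, Proposal C 24, Proposal D 0, Proposal E 8.

Proposal D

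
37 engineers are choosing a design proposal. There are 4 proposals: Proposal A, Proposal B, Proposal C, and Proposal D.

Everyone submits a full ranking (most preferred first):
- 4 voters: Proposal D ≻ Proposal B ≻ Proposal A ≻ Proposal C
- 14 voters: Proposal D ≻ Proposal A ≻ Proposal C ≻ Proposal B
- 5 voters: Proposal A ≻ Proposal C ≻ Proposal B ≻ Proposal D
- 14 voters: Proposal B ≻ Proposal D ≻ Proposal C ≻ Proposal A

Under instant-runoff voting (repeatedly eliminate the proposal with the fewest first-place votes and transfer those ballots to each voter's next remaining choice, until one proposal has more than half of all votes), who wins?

Proposal B

Round 1: Proposal A 5, Proposal B 14, Proposal C 0, Proposal D 18. Proposal C eliminated.
Round 2: Proposal A 5, Proposal B 14, Proposal D 18. Proposal A eliminated.
Round 3: Proposal B 19, Proposal D 18. Proposal B has a majority (≥19).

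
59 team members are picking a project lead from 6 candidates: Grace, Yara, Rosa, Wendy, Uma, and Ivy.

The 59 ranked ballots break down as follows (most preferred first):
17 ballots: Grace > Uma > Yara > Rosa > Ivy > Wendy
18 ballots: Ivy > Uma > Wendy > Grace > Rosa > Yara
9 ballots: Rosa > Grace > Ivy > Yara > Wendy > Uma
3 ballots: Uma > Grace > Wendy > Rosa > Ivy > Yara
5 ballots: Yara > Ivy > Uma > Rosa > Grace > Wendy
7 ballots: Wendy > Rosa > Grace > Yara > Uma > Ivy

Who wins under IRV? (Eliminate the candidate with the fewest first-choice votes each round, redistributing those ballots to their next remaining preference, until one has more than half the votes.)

Round 1: Grace 17, Yara 5, Rosa 9, Wendy 7, Uma 3, Ivy 18. Uma eliminated.
Round 2: Grace 20, Yara 5, Rosa 9, Wendy 7, Ivy 18. Yara eliminated.
Round 3: Grace 20, Rosa 9, Wendy 7, Ivy 23. Wendy eliminated.
Round 4: Grace 20, Rosa 16, Ivy 23. Rosa eliminated.
Round 5: Grace 36, Ivy 23. Grace has a majority (≥30).

Grace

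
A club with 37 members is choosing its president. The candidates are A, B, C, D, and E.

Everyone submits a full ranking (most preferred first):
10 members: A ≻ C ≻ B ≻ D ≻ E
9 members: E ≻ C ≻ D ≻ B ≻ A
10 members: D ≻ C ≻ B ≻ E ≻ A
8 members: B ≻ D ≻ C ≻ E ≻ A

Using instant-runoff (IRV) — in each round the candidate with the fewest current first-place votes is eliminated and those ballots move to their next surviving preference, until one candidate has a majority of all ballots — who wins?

D

Round 1: A 10, B 8, C 0, D 10, E 9. C eliminated.
Round 2: A 10, B 8, D 10, E 9. B eliminated.
Round 3: A 10, D 18, E 9. E eliminated.
Round 4: A 10, D 27. D has a majority (≥19).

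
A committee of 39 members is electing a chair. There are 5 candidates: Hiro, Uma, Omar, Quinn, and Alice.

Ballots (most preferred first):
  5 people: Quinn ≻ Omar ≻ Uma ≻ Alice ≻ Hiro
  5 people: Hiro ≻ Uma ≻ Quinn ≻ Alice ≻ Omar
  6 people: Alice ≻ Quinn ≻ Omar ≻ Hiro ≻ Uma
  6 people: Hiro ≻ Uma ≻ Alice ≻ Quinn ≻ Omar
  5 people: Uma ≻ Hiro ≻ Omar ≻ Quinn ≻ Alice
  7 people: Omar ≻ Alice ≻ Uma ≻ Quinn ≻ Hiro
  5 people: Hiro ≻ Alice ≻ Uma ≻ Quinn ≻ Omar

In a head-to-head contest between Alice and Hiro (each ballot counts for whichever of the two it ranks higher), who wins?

Hiro

Alice is ranked above Hiro on 18 ballots; Hiro above Alice on 21.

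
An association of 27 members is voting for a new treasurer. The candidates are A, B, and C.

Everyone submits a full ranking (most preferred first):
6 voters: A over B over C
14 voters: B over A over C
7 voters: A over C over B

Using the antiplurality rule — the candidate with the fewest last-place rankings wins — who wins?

Last-place votes: A 0, B 7, C 20.

A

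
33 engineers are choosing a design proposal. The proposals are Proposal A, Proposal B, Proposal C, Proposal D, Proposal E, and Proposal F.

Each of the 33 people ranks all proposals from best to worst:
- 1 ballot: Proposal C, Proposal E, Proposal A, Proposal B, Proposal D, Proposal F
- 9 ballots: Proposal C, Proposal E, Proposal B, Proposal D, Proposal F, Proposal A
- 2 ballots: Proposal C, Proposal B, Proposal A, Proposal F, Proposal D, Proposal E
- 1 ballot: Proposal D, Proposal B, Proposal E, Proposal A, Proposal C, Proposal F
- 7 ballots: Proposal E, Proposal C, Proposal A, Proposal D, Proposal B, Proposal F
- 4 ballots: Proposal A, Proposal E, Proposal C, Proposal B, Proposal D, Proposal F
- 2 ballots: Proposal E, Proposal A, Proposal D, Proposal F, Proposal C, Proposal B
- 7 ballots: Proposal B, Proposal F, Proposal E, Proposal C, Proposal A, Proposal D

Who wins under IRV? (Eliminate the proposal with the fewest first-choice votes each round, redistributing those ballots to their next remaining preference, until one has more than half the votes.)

Round 1: Proposal A 4, Proposal B 7, Proposal C 12, Proposal D 1, Proposal E 9, Proposal F 0. Proposal F eliminated.
Round 2: Proposal A 4, Proposal B 7, Proposal C 12, Proposal D 1, Proposal E 9. Proposal D eliminated.
Round 3: Proposal A 4, Proposal B 8, Proposal C 12, Proposal E 9. Proposal A eliminated.
Round 4: Proposal B 8, Proposal C 12, Proposal E 13. Proposal B eliminated.
Round 5: Proposal C 12, Proposal E 21. Proposal E has a majority (≥17).

Proposal E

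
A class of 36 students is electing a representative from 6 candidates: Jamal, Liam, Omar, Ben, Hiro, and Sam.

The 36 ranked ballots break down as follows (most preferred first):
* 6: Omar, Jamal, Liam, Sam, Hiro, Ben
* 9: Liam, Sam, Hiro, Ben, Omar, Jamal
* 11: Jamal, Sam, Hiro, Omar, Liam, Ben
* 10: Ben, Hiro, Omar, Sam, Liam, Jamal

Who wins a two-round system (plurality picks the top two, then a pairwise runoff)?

Ben

Round 1 first-place votes: Jamal 11, Liam 9, Omar 6, Ben 10, Hiro 0, Sam 0. Jamal and Ben advance.
Runoff: Jamal is ranked above Ben on 17 ballots, Ben above Jamal on 19.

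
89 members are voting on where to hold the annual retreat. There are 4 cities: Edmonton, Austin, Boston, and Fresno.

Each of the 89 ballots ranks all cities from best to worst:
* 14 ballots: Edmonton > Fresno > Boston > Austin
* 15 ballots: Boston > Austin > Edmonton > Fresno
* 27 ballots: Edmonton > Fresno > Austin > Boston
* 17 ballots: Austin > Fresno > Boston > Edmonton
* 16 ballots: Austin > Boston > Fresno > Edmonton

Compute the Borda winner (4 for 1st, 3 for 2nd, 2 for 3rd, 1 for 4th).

Edmonton: 14×4 + 15×2 + 27×4 + 17×1 + 16×1 = 227
Austin: 14×1 + 15×3 + 27×2 + 17×4 + 16×4 = 245
Boston: 14×2 + 15×4 + 27×1 + 17×2 + 16×3 = 197
Fresno: 14×3 + 15×1 + 27×3 + 17×3 + 16×2 = 221

Austin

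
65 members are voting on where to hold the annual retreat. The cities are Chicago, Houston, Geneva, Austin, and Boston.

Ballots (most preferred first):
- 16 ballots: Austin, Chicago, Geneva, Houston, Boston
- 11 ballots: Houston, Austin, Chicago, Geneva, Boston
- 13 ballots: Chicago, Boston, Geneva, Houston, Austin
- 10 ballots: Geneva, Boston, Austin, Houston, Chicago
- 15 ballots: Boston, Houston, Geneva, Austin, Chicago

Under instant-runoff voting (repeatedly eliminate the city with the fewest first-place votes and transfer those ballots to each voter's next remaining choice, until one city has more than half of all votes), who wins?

Round 1: Chicago 13, Houston 11, Geneva 10, Austin 16, Boston 15. Geneva eliminated.
Round 2: Chicago 13, Houston 11, Austin 16, Boston 25. Houston eliminated.
Round 3: Chicago 13, Austin 27, Boston 25. Chicago eliminated.
Round 4: Austin 27, Boston 38. Boston has a majority (≥33).

Boston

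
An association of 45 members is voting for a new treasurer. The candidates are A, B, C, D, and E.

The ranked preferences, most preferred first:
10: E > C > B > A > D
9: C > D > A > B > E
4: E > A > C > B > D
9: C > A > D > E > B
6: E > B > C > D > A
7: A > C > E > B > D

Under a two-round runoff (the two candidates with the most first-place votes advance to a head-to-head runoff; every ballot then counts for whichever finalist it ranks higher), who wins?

C

Round 1 first-place votes: A 7, B 0, C 18, D 0, E 20. E and C advance.
Runoff: E is ranked above C on 20 ballots, C above E on 25.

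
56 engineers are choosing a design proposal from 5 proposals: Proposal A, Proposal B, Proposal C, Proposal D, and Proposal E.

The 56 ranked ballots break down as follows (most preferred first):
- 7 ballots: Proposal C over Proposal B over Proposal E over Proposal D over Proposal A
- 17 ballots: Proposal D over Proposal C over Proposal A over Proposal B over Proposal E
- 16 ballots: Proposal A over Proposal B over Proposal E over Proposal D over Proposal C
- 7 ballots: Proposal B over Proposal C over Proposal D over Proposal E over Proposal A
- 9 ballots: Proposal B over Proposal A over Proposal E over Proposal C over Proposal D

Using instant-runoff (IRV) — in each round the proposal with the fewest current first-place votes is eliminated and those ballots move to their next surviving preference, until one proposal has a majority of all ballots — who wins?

Proposal B

Round 1: Proposal A 16, Proposal B 16, Proposal C 7, Proposal D 17, Proposal E 0. Proposal E eliminated.
Round 2: Proposal A 16, Proposal B 16, Proposal C 7, Proposal D 17. Proposal C eliminated.
Round 3: Proposal A 16, Proposal B 23, Proposal D 17. Proposal A eliminated.
Round 4: Proposal B 39, Proposal D 17. Proposal B has a majority (≥29).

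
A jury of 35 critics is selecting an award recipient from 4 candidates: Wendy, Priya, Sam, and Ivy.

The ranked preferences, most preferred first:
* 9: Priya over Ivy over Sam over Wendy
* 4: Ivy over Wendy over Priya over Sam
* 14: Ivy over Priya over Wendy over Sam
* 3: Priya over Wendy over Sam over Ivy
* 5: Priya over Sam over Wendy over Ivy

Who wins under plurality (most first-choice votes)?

Ivy

First-place votes: Wendy 0, Priya 17, Sam 0, Ivy 18.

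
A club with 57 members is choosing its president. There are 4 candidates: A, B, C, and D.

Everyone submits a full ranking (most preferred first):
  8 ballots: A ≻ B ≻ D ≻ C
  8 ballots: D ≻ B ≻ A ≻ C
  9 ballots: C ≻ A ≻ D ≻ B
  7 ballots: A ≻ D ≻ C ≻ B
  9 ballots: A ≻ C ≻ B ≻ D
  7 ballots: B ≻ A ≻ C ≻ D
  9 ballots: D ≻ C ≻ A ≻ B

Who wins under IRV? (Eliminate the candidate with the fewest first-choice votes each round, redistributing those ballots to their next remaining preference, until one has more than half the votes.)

Round 1: A 24, B 7, C 9, D 17. B eliminated.
Round 2: A 31, C 9, D 17. A has a majority (≥29).

A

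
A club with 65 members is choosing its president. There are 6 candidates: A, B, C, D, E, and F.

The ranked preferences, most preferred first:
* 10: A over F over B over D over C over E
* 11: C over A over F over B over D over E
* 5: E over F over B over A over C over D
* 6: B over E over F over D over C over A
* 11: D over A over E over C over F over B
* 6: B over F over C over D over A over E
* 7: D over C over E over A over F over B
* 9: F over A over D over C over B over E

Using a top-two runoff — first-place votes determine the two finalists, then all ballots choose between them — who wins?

B

Round 1 first-place votes: A 10, B 12, C 11, D 18, E 5, F 9. D and B advance.
Runoff: D is ranked above B on 27 ballots, B above D on 38.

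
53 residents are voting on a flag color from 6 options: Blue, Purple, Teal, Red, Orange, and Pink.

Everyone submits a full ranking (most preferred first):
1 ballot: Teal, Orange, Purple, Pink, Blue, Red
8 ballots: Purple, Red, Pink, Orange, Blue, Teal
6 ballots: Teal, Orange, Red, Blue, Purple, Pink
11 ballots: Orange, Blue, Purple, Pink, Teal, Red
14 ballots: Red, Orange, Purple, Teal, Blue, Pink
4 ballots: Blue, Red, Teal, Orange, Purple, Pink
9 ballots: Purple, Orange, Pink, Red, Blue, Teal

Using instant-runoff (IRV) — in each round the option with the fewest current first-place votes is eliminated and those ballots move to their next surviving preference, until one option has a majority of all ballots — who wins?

Round 1: Blue 4, Purple 17, Teal 7, Red 14, Orange 11, Pink 0. Pink eliminated.
Round 2: Blue 4, Purple 17, Teal 7, Red 14, Orange 11. Blue eliminated.
Round 3: Purple 17, Teal 7, Red 18, Orange 11. Teal eliminated.
Round 4: Purple 17, Red 18, Orange 18. Purple eliminated.
Round 5: Red 26, Orange 27. Orange has a majority (≥27).

Orange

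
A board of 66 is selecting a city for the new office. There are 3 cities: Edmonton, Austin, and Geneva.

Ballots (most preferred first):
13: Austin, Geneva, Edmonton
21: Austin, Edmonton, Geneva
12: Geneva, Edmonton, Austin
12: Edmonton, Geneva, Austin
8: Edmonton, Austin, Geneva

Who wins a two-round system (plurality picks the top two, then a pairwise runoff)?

Austin

Round 1 first-place votes: Edmonton 20, Austin 34, Geneva 12. Austin and Edmonton advance.
Runoff: Austin is ranked above Edmonton on 34 ballots, Edmonton above Austin on 32.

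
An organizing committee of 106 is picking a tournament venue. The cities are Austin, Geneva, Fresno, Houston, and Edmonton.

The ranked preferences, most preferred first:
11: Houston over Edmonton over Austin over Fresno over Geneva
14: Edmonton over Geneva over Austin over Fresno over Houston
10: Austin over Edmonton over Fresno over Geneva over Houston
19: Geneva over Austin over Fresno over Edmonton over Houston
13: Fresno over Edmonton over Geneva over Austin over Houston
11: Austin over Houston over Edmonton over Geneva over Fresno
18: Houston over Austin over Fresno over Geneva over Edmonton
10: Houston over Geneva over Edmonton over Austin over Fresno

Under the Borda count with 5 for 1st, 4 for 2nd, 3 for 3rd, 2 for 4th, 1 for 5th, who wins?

Austin

Austin: 11×3 + 14×3 + 10×5 + 19×4 + 13×2 + 11×5 + 18×4 + 10×2 = 374
Geneva: 11×1 + 14×4 + 10×2 + 19×5 + 13×3 + 11×2 + 18×2 + 10×4 = 319
Fresno: 11×2 + 14×2 + 10×3 + 19×3 + 13×5 + 11×1 + 18×3 + 10×1 = 277
Houston: 11×5 + 14×1 + 10×1 + 19×1 + 13×1 + 11×4 + 18×5 + 10×5 = 295
Edmonton: 11×4 + 14×5 + 10×4 + 19×2 + 13×4 + 11×3 + 18×1 + 10×3 = 325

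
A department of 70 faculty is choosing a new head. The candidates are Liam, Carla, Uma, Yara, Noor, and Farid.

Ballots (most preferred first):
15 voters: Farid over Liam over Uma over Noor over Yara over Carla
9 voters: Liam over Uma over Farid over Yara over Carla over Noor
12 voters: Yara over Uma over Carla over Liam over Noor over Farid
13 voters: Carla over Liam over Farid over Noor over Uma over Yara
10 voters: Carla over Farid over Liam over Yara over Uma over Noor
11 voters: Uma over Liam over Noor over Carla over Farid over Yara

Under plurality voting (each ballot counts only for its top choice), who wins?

Carla

First-place votes: Liam 9, Carla 23, Uma 11, Yara 12, Noor 0, Farid 15.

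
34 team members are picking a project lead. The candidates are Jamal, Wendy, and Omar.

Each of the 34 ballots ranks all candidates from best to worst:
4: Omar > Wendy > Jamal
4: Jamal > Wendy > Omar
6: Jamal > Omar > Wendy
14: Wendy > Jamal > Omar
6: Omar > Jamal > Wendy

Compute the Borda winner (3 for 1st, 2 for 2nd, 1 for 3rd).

Jamal

Jamal: 4×1 + 4×3 + 6×3 + 14×2 + 6×2 = 74
Wendy: 4×2 + 4×2 + 6×1 + 14×3 + 6×1 = 70
Omar: 4×3 + 4×1 + 6×2 + 14×1 + 6×3 = 60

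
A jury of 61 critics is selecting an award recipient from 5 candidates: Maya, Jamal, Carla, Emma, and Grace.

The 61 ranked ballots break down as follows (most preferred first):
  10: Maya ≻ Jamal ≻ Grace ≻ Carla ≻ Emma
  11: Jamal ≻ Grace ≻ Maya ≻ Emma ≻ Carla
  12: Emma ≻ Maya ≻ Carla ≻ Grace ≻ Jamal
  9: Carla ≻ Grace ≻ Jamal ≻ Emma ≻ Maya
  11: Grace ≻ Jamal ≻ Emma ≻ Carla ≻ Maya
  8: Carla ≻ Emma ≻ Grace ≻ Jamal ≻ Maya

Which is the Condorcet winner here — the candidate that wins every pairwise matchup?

Grace

Grace vs Maya: 39–22
Grace vs Jamal: 40–21
Grace vs Carla: 32–29
Grace vs Emma: 41–20
Grace beats every other candidate.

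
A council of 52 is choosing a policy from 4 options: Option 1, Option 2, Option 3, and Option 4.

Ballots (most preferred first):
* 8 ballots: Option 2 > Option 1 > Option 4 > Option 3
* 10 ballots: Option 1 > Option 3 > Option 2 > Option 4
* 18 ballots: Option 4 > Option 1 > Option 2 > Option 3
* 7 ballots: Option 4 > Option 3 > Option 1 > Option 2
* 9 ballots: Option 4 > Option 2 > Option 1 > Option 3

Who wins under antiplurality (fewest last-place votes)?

Option 1

Last-place votes: Option 1 0, Option 2 7, Option 3 35, Option 4 10.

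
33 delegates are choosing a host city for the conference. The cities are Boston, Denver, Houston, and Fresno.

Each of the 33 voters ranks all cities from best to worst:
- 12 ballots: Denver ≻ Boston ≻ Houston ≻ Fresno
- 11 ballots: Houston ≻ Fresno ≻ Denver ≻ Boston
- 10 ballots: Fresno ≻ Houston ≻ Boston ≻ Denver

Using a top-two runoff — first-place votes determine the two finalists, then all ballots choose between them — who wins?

Round 1 first-place votes: Boston 0, Denver 12, Houston 11, Fresno 10. Denver and Houston advance.
Runoff: Denver is ranked above Houston on 12 ballots, Houston above Denver on 21.

Houston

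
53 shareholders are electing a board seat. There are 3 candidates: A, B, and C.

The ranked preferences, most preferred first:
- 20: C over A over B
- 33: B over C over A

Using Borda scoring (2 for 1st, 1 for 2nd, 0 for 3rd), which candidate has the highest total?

C

A: 20×1 + 33×0 = 20
B: 20×0 + 33×2 = 66
C: 20×2 + 33×1 = 73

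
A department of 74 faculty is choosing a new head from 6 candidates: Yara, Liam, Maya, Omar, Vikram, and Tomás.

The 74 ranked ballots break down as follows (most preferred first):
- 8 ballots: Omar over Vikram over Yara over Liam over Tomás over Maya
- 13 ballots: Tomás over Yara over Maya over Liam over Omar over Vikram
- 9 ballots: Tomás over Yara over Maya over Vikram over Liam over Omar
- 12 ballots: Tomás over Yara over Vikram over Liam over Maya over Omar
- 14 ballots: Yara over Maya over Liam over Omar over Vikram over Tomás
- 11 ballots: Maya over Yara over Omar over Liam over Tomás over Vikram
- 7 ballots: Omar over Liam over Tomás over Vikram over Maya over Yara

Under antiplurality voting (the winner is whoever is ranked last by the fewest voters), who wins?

Last-place votes: Yara 7, Liam 0, Maya 8, Omar 21, Vikram 24, Tomás 14.

Liam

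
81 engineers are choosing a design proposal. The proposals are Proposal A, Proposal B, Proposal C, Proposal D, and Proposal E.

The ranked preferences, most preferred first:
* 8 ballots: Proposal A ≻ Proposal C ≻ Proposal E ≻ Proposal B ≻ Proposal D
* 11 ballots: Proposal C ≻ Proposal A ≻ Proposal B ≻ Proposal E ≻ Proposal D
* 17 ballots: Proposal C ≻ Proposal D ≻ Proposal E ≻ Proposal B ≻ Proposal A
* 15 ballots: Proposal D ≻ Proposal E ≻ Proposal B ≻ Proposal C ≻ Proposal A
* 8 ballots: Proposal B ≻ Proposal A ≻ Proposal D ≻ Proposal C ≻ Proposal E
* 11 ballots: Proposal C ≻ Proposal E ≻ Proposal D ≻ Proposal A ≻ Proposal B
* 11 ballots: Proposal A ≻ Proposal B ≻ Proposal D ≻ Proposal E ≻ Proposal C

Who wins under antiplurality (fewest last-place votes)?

Last-place votes: Proposal A 32, Proposal B 11, Proposal C 11, Proposal D 19, Proposal E 8.

Proposal E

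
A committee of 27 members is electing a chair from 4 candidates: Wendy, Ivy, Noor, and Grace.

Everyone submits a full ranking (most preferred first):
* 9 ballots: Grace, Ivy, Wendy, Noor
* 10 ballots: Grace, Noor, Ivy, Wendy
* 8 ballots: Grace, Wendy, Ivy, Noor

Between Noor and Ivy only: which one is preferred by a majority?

Ivy

Noor is ranked above Ivy on 10 ballots; Ivy above Noor on 17.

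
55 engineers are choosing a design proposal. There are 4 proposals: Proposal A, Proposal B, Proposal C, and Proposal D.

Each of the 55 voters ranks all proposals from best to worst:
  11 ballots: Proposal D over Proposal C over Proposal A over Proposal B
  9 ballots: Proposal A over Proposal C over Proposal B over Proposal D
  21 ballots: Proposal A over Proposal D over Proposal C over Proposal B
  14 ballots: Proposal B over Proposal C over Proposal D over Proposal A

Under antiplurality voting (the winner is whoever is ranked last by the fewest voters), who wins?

Last-place votes: Proposal A 14, Proposal B 32, Proposal C 0, Proposal D 9.

Proposal C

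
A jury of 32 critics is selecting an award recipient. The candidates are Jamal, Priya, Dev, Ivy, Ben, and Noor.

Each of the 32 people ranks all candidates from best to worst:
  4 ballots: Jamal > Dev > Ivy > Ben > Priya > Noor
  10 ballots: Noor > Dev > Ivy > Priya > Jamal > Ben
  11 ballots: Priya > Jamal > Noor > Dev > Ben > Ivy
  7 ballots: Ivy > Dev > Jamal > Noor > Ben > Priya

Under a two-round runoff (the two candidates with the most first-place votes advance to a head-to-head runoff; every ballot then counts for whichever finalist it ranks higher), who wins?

Round 1 first-place votes: Jamal 4, Priya 11, Dev 0, Ivy 7, Ben 0, Noor 10. Priya and Noor advance.
Runoff: Priya is ranked above Noor on 15 ballots, Noor above Priya on 17.

Noor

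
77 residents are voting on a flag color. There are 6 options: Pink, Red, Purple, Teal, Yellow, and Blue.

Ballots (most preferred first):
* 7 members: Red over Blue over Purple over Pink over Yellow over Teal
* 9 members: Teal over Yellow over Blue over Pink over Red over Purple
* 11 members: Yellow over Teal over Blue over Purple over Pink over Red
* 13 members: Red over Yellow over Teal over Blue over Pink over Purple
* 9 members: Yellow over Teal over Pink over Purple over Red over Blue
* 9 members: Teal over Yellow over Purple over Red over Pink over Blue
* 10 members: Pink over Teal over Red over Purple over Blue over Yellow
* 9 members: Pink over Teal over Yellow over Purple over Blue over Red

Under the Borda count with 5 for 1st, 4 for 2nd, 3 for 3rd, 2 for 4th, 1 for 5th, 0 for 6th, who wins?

Pink: 7×2 + 9×2 + 11×1 + 13×1 + 9×3 + 9×1 + 10×5 + 9×5 = 187
Red: 7×5 + 9×1 + 11×0 + 13×5 + 9×1 + 9×2 + 10×3 + 9×0 = 166
Purple: 7×3 + 9×0 + 11×2 + 13×0 + 9×2 + 9×3 + 10×2 + 9×2 = 126
Teal: 7×0 + 9×5 + 11×4 + 13×3 + 9×4 + 9×5 + 10×4 + 9×4 = 285
Yellow: 7×1 + 9×4 + 11×5 + 13×4 + 9×5 + 9×4 + 10×0 + 9×3 = 258
Blue: 7×4 + 9×3 + 11×3 + 13×2 + 9×0 + 9×0 + 10×1 + 9×1 = 133

Teal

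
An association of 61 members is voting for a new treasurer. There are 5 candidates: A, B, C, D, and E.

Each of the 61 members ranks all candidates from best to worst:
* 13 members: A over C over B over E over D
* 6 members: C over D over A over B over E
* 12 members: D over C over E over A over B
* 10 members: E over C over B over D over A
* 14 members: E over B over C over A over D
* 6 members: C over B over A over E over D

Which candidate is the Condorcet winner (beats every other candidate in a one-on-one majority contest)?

C vs A: 48–13
C vs B: 47–14
C vs D: 49–12
C vs E: 37–24
C beats every other candidate.

C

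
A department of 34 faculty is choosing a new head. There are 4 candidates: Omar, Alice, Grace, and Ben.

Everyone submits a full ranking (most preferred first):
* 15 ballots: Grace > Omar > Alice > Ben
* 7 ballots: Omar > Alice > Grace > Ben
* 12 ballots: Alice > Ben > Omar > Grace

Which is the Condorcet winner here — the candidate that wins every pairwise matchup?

Omar

Omar vs Alice: 22–12
Omar vs Grace: 19–15
Omar vs Ben: 22–12
Omar beats every other candidate.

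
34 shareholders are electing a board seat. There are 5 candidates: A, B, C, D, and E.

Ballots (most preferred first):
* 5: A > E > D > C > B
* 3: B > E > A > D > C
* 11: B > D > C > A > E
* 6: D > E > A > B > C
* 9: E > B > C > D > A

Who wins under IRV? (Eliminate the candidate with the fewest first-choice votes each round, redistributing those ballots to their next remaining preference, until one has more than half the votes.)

E

Round 1: A 5, B 14, C 0, D 6, E 9. C eliminated.
Round 2: A 5, B 14, D 6, E 9. A eliminated.
Round 3: B 14, D 6, E 14. D eliminated.
Round 4: B 14, E 20. E has a majority (≥18).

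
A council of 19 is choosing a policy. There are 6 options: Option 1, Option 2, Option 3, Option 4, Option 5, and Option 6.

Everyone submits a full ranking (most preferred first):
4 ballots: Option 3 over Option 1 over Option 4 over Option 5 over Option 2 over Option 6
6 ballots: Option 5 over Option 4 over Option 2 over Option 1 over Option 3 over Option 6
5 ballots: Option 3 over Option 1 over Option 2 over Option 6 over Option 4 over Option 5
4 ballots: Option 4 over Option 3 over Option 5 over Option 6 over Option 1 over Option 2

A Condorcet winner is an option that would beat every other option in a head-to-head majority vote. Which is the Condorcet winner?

Option 4

Option 4 vs Option 1: 10–9
Option 4 vs Option 2: 14–5
Option 4 vs Option 3: 10–9
Option 4 vs Option 5: 13–6
Option 4 vs Option 6: 14–5
Option 4 beats every other option.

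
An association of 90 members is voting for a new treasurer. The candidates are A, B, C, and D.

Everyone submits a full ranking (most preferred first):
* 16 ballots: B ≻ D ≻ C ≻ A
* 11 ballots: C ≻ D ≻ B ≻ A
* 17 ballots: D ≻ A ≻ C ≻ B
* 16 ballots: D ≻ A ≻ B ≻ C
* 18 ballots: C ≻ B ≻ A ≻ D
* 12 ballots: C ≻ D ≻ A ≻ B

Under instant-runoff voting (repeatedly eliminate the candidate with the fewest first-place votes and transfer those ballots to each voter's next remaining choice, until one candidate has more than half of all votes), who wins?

D

Round 1: A 0, B 16, C 41, D 33. A eliminated.
Round 2: B 16, C 41, D 33. B eliminated.
Round 3: C 41, D 49. D has a majority (≥46).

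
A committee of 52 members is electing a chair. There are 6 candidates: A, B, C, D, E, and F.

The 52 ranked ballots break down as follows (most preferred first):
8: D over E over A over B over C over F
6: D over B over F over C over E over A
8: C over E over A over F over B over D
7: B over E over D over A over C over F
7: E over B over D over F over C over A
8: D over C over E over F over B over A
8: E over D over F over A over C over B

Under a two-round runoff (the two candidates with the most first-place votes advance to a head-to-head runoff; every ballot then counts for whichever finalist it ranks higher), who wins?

E

Round 1 first-place votes: A 0, B 7, C 8, D 22, E 15, F 0. D and E advance.
Runoff: D is ranked above E on 22 ballots, E above D on 30.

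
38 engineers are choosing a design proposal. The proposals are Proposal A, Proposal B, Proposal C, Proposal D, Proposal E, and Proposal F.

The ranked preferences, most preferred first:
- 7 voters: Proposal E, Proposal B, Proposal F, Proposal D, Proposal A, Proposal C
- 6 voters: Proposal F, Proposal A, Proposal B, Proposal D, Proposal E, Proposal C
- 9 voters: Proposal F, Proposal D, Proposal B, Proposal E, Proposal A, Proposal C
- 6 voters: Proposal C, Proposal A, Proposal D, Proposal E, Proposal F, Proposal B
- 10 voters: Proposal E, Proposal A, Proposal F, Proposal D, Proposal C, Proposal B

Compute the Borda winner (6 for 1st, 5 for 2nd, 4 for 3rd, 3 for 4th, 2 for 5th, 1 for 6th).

Proposal A: 7×2 + 6×5 + 9×2 + 6×5 + 10×5 = 142
Proposal B: 7×5 + 6×4 + 9×4 + 6×1 + 10×1 = 111
Proposal C: 7×1 + 6×1 + 9×1 + 6×6 + 10×2 = 78
Proposal D: 7×3 + 6×3 + 9×5 + 6×4 + 10×3 = 138
Proposal E: 7×6 + 6×2 + 9×3 + 6×3 + 10×6 = 159
Proposal F: 7×4 + 6×6 + 9×6 + 6×2 + 10×4 = 170

Proposal F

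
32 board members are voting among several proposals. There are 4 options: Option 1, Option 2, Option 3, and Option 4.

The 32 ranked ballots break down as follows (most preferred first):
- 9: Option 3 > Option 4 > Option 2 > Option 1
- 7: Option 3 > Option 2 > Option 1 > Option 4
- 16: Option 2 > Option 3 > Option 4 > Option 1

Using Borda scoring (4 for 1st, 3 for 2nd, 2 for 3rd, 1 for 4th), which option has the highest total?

Option 1: 9×1 + 7×2 + 16×1 = 39
Option 2: 9×2 + 7×3 + 16×4 = 103
Option 3: 9×4 + 7×4 + 16×3 = 112
Option 4: 9×3 + 7×1 + 16×2 = 66

Option 3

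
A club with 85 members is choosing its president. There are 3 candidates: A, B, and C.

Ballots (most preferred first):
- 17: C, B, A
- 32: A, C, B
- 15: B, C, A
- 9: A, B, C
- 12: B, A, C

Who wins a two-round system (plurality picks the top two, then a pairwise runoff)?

B

Round 1 first-place votes: A 41, B 27, C 17. A and B advance.
Runoff: A is ranked above B on 41 ballots, B above A on 44.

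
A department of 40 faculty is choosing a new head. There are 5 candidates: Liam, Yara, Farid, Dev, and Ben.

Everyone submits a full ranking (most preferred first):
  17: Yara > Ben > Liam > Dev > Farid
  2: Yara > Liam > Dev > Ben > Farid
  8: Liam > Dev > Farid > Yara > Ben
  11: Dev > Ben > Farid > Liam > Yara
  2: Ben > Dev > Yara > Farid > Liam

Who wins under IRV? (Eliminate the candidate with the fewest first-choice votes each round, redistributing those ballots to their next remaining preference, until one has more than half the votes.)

Round 1: Liam 8, Yara 19, Farid 0, Dev 11, Ben 2. Farid eliminated.
Round 2: Liam 8, Yara 19, Dev 11, Ben 2. Ben eliminated.
Round 3: Liam 8, Yara 19, Dev 13. Liam eliminated.
Round 4: Yara 19, Dev 21. Dev has a majority (≥21).

Dev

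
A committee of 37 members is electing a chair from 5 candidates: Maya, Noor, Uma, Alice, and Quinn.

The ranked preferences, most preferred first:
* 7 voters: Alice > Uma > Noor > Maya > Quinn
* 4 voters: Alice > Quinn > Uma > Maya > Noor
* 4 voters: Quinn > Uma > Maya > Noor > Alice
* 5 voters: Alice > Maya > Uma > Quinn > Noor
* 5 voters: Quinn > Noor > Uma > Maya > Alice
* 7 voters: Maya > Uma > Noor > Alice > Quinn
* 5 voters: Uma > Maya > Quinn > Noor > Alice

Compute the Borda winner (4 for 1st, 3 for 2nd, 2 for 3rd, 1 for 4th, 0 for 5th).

Maya: 7×1 + 4×1 + 4×2 + 5×3 + 5×1 + 7×4 + 5×3 = 82
Noor: 7×2 + 4×0 + 4×1 + 5×0 + 5×3 + 7×2 + 5×1 = 52
Uma: 7×3 + 4×2 + 4×3 + 5×2 + 5×2 + 7×3 + 5×4 = 102
Alice: 7×4 + 4×4 + 4×0 + 5×4 + 5×0 + 7×1 + 5×0 = 71
Quinn: 7×0 + 4×3 + 4×4 + 5×1 + 5×4 + 7×0 + 5×2 = 63

Uma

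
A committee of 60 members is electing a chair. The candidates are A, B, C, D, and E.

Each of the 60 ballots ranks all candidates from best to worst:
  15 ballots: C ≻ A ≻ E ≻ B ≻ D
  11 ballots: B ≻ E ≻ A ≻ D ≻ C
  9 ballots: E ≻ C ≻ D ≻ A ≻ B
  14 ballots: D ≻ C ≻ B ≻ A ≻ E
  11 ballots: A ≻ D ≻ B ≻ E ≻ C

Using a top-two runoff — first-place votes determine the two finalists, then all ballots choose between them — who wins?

Round 1 first-place votes: A 11, B 11, C 15, D 14, E 9. C and D advance.
Runoff: C is ranked above D on 24 ballots, D above C on 36.

D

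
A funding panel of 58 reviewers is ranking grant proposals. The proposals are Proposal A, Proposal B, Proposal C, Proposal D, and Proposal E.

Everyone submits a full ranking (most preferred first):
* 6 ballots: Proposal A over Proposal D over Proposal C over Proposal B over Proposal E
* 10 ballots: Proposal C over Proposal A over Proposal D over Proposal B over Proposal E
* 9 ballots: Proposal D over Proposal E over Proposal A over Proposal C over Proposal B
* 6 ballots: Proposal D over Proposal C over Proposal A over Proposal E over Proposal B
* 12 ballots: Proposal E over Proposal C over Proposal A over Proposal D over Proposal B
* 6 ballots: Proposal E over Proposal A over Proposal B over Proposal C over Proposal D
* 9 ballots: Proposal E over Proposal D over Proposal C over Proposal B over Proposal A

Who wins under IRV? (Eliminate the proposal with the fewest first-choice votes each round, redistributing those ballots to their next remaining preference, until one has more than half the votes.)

Proposal D

Round 1: Proposal A 6, Proposal B 0, Proposal C 10, Proposal D 15, Proposal E 27. Proposal B eliminated.
Round 2: Proposal A 6, Proposal C 10, Proposal D 15, Proposal E 27. Proposal A eliminated.
Round 3: Proposal C 10, Proposal D 21, Proposal E 27. Proposal C eliminated.
Round 4: Proposal D 31, Proposal E 27. Proposal D has a majority (≥30).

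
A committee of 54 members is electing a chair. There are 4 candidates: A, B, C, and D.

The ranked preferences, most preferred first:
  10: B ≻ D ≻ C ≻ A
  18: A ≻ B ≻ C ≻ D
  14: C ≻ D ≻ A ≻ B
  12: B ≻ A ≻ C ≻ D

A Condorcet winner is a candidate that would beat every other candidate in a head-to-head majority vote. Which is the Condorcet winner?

A

A vs B: 32–22
A vs C: 30–24
A vs D: 30–24
A beats every other candidate.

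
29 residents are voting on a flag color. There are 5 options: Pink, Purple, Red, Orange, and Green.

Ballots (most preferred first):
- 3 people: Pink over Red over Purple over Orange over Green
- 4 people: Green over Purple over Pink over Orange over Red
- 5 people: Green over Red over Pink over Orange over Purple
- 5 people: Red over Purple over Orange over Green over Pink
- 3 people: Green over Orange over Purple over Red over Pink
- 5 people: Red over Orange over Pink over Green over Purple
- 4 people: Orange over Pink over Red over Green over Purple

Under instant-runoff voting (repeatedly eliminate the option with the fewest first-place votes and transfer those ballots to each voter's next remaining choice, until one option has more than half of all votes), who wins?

Red

Round 1: Pink 3, Purple 0, Red 10, Orange 4, Green 12. Purple eliminated.
Round 2: Pink 3, Red 10, Orange 4, Green 12. Pink eliminated.
Round 3: Red 13, Orange 4, Green 12. Orange eliminated.
Round 4: Red 17, Green 12. Red has a majority (≥15).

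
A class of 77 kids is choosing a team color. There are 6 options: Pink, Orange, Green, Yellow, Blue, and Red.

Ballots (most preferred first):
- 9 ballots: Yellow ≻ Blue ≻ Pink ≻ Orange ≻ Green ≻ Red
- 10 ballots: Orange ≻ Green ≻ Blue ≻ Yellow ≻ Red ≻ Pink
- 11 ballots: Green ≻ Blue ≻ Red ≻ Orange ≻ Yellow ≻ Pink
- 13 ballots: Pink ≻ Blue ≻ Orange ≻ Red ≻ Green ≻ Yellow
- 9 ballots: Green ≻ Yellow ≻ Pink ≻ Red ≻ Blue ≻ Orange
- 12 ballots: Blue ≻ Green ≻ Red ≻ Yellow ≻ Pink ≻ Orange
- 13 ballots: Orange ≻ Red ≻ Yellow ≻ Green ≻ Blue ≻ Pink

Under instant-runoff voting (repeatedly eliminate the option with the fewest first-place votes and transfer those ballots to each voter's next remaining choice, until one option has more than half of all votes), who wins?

Blue

Round 1: Pink 13, Orange 23, Green 20, Yellow 9, Blue 12, Red 0. Red eliminated.
Round 2: Pink 13, Orange 23, Green 20, Yellow 9, Blue 12. Yellow eliminated.
Round 3: Pink 13, Orange 23, Green 20, Blue 21. Pink eliminated.
Round 4: Orange 23, Green 20, Blue 34. Green eliminated.
Round 5: Orange 23, Blue 54. Blue has a majority (≥39).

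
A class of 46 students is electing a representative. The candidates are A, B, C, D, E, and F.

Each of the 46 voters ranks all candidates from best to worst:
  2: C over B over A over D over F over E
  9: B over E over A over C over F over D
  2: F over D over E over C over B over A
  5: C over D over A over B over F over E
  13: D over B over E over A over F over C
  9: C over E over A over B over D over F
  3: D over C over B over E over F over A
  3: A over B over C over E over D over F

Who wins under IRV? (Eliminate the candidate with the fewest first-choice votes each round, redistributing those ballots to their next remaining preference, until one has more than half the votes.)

Round 1: A 3, B 9, C 16, D 16, E 0, F 2. E eliminated.
Round 2: A 3, B 9, C 16, D 16, F 2. F eliminated.
Round 3: A 3, B 9, C 16, D 18. A eliminated.
Round 4: B 12, C 16, D 18. B eliminated.
Round 5: C 28, D 18. C has a majority (≥24).

C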